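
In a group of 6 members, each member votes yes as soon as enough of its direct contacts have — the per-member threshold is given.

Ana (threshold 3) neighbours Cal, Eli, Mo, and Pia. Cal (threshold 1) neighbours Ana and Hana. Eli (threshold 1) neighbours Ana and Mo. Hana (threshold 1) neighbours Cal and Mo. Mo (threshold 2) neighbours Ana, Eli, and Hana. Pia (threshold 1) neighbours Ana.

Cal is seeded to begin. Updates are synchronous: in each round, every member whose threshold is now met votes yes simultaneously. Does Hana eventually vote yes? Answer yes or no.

yes

Round 1 — Cal votes yes (initial).
Round 2 — checking thresholds:
  Ana: 1 of 4 neighbours < 3, holds.
  Hana: 1 of 2 neighbours ≥ 1, votes yes.
Round 3 — no new yes votes; cascade stops.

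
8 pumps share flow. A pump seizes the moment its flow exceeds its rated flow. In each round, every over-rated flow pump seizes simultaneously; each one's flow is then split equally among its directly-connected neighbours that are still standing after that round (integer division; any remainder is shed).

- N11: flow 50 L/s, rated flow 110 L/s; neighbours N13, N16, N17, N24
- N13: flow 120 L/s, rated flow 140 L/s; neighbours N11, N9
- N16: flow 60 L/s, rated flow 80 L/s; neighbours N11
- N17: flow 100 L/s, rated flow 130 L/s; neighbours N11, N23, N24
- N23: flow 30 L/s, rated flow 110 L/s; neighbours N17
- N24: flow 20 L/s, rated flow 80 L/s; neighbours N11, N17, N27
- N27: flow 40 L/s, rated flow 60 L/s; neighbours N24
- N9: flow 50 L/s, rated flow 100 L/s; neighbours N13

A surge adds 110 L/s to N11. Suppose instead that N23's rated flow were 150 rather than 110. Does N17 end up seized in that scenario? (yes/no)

With N23's rated flow at 150:
Round 1 — N11 at 160 > 110. N11 seizes.
  N11 sheds 160 L/s to N13, N16, N17, N24: 40 each.
    N13: 120+40 = 160 > 140
    N16: 60+40 = 100 > 80
    N17: 100+40 = 140 > 130
    N24: 20+40 = 60 ≤ 80
Round 2 — N13, N16, N17 seize.
  N13 sheds 160 L/s to N9: 160 each.
    N9: 50+160 = 210 > 100
  N16 sheds 100 L/s: no online neighbours, lost.
  N17 sheds 140 L/s to N23, N24: 70 each.
    N23: 30+70 = 100 ≤ 150
    N24: 60+70 = 130 > 80
Round 3 — N24, N9 seize.
  N24 sheds 130 L/s to N27: 130 each.
    N27: 40+130 = 170 > 60
  N9 sheds 210 L/s: no online neighbours, lost.
Round 4 — N27 seizes.
  N27 sheds 170 L/s: no online neighbours, lost.
No further seizures.

yes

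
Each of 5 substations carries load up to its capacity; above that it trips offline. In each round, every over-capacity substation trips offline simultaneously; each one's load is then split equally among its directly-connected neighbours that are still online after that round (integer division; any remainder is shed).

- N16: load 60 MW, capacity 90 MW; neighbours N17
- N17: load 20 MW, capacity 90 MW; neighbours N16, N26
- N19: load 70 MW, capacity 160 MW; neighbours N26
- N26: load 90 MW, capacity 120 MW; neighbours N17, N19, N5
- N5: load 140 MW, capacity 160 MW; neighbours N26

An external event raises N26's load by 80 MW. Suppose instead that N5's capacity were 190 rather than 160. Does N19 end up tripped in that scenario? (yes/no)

no

With N5's capacity at 190:
Round 1 — N26 at 170 > 120. N26 trips offline.
  N26 sheds 170 MW to N17, N19, N5: 56 each (2 lost).
    N17: 20+56 = 76 ≤ 90
    N19: 70+56 = 126 ≤ 160
    N5: 140+56 = 196 > 190
Round 2 — N5 trips offline.
  N5 sheds 196 MW: no online neighbours, lost.
No further trips.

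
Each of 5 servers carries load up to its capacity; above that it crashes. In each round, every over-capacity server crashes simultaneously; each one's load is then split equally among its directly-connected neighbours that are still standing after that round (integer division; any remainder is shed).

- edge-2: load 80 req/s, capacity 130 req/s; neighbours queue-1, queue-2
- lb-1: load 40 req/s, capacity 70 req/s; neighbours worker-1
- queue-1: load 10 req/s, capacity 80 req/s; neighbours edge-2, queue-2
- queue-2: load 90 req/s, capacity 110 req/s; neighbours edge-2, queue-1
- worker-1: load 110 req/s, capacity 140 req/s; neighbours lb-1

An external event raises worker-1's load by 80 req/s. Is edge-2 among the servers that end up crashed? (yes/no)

no

Round 1 — worker-1 at 190 > 140. worker-1 crashes.
  worker-1 sheds 190 req/s to lb-1: 190 each.
    lb-1: 40+190 = 230 > 70
Round 2 — lb-1 crashes.
  lb-1 sheds 230 req/s: no online neighbours, lost.
No further crashes.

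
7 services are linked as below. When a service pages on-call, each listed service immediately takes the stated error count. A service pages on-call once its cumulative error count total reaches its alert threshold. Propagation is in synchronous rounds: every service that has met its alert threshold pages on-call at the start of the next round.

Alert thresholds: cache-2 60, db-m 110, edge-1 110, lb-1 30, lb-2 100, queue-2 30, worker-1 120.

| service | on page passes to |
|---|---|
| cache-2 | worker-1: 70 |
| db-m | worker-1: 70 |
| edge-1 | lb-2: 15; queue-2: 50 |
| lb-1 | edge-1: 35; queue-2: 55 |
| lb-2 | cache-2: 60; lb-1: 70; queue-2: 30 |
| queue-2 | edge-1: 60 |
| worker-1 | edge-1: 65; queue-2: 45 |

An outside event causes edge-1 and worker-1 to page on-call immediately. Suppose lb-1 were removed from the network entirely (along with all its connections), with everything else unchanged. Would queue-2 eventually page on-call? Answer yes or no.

yes

With lb-1 removed:
Round 1 — edge-1, worker-1 page on-call (initial).
  lb-2: +15 → 15 < 100
  queue-2: +50+45 → 95 ≥ 30
Round 2 — queue-2 pages on-call.
No further pages.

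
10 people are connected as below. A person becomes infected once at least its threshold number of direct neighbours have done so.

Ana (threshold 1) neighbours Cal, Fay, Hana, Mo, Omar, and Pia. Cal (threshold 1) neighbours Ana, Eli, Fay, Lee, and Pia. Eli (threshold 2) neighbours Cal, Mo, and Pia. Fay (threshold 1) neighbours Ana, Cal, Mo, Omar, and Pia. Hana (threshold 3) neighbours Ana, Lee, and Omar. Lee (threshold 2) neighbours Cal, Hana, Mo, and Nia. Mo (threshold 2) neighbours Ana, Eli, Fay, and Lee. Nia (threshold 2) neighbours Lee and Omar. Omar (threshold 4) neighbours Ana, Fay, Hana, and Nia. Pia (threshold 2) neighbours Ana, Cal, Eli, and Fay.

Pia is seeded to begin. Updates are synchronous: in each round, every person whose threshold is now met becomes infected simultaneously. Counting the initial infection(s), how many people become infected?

Round 1 — Pia becomes infected (initial).
Round 2 — checking thresholds:
  Ana: 1 of 6 neighbours ≥ 1, becomes infected.
  Cal: 1 of 5 neighbours ≥ 1, becomes infected.
  Eli: 1 of 3 neighbours < 2, holds.
  Fay: 1 of 5 neighbours ≥ 1, becomes infected.
Round 3 — checking thresholds:
  Eli: 2 of 3 neighbours ≥ 2, becomes infected.
  Hana: 1 of 3 neighbours < 3, holds.
  Lee: 1 of 4 neighbours < 2, holds.
  Mo: 2 of 4 neighbours ≥ 2, becomes infected.
  Omar: 2 of 4 neighbours < 4, holds.
Round 4 — checking thresholds:
  Hana: 1 of 3 neighbours < 3, holds.
  Lee: 2 of 4 neighbours ≥ 2, becomes infected.
  Omar: 2 of 4 neighbours < 4, holds.
Round 5 — no new infections; cascade stops.

7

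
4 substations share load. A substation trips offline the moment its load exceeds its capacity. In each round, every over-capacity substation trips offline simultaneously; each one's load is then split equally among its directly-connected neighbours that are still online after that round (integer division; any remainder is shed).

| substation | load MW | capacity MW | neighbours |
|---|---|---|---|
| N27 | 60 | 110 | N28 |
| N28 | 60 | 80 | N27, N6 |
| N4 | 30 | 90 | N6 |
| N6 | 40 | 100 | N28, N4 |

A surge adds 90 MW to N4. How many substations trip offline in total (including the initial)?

Round 1 — N4 at 120 > 90. N4 trips offline.
  N4 sheds 120 MW to N6: 120 each.
    N6: 40+120 = 160 > 100
Round 2 — N6 trips offline.
  N6 sheds 160 MW to N28: 160 each.
    N28: 60+160 = 220 > 80
Round 3 — N28 trips offline.
  N28 sheds 220 MW to N27: 220 each.
    N27: 60+220 = 280 > 110
Round 4 — N27 trips offline.
  N27 sheds 280 MW: no online neighbours, lost.
No further trips.

4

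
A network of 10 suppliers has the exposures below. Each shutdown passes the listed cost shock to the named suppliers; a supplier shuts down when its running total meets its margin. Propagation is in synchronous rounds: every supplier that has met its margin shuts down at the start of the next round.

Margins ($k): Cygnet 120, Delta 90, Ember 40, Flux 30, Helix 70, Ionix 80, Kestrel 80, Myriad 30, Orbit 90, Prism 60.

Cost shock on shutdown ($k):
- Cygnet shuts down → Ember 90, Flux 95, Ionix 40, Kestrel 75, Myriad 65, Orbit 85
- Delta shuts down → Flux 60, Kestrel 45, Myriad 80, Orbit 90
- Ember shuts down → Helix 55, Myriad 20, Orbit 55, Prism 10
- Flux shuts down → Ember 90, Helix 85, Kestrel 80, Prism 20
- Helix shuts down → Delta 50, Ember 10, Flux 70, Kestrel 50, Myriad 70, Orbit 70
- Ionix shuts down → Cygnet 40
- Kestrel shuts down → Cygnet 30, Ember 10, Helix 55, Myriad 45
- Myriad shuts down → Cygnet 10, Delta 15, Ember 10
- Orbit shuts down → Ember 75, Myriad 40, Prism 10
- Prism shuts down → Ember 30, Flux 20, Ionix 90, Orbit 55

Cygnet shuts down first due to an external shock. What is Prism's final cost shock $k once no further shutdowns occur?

Round 1 — Cygnet shuts down (initial).
  Ember: +90 → 90 ≥ 40
  Flux: +95 → 95 ≥ 30
  Ionix: +40 → 40 < 80
  Kestrel: +75 → 75 < 80
  Myriad: +65 → 65 ≥ 30
  Orbit: +85 → 85 < 90
Round 2 — Ember, Flux, Myriad shut down.
  Delta: +15 → 15 < 90
  Helix: +55+85 → 140 ≥ 70
  Kestrel: +80 → 155 ≥ 80
  Orbit: +55 → 140 ≥ 90
  Prism: +10+20 → 30 < 60
Round 3 — Helix, Kestrel, Orbit shut down.
  Delta: +50 → 65 < 90
  Prism: +10 → 40 < 60
No further shutdowns.

40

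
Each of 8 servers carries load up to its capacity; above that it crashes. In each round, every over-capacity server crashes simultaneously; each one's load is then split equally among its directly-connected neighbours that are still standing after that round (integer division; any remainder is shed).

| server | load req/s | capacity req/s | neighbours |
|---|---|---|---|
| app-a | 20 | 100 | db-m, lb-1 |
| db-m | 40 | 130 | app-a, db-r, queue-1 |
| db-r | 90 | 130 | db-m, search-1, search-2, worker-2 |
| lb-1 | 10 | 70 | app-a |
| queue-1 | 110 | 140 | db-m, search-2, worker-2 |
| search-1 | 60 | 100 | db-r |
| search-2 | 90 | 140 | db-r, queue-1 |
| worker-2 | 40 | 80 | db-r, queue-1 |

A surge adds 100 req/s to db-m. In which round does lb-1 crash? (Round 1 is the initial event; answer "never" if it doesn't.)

never

Round 1 — db-m at 140 > 130. db-m crashes.
  db-m sheds 140 req/s to app-a, db-r, queue-1: 46 each (2 lost).
    app-a: 20+46 = 66 ≤ 100
    db-r: 90+46 = 136 > 130
    queue-1: 110+46 = 156 > 140
Round 2 — db-r, queue-1 crash.
  db-r sheds 136 req/s to search-1, search-2, worker-2: 45 each (1 lost).
    search-1: 60+45 = 105 > 100
    search-2: 90+45 = 135 ≤ 140
    worker-2: 40+45 = 85 > 80
  queue-1 sheds 156 req/s to search-2, worker-2: 78 each.
    search-2: 135+78 = 213 > 140
    worker-2: 85+78 = 163 > 80
Round 3 — search-1, search-2, worker-2 crash.
  search-1 sheds 105 req/s: no online neighbours, lost.
  search-2 sheds 213 req/s: no online neighbours, lost.
  worker-2 sheds 163 req/s: no online neighbours, lost.
No further crashes.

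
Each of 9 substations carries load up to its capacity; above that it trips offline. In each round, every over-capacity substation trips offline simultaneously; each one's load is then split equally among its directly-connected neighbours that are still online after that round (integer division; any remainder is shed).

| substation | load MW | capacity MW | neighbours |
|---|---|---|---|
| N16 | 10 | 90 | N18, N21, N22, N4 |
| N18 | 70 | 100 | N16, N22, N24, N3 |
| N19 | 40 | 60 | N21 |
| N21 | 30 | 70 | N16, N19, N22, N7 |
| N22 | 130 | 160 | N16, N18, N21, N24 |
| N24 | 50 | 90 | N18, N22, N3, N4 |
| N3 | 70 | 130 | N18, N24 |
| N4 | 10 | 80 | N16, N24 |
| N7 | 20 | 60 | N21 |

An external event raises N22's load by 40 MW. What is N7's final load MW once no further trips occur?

44

Round 1 — N22 at 170 > 160. N22 trips offline.
  N22 sheds 170 MW to N16, N18, N21, N24: 42 each (2 lost).
    N16: 10+42 = 52 ≤ 90
    N18: 70+42 = 112 > 100
    N21: 30+42 = 72 > 70
    N24: 50+42 = 92 > 90
Round 2 — N18, N21, N24 trip offline.
  N18 sheds 112 MW to N16, N3: 56 each.
    N16: 52+56 = 108 > 90
    N3: 70+56 = 126 ≤ 130
  N21 sheds 72 MW to N16, N19, N7: 24 each.
    N16: 108+24 = 132 > 90
    N19: 40+24 = 64 > 60
    N7: 20+24 = 44 ≤ 60
  N24 sheds 92 MW to N3, N4: 46 each.
    N3: 126+46 = 172 > 130
    N4: 10+46 = 56 ≤ 80
Round 3 — N16, N19, N3 trip offline.
  N16 sheds 132 MW to N4: 132 each.
    N4: 56+132 = 188 > 80
  N19 sheds 64 MW: no online neighbours, lost.
  N3 sheds 172 MW: no online neighbours, lost.
Round 4 — N4 trips offline.
  N4 sheds 188 MW: no online neighbours, lost.
No further trips.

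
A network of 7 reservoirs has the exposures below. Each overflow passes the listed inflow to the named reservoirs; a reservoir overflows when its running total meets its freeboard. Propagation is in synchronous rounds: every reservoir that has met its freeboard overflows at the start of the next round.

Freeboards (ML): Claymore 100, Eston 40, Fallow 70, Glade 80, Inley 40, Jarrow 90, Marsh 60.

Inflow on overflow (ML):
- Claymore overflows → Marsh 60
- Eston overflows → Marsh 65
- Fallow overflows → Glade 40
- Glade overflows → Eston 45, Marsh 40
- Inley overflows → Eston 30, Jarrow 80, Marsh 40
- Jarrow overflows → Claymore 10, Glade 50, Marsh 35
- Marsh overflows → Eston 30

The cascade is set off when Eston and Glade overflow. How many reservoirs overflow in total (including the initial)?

3

Round 1 — Eston, Glade overflow (initial).
  Marsh: +65+40 → 105 ≥ 60
Round 2 — Marsh overflows.
No further overflows.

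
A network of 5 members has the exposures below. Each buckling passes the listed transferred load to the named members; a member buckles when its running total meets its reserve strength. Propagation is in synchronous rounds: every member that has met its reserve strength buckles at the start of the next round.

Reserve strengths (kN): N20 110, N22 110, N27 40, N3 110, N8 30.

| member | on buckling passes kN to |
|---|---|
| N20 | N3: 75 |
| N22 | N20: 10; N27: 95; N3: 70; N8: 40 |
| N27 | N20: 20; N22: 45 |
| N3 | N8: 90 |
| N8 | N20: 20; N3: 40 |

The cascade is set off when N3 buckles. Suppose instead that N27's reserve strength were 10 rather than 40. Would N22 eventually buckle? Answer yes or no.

With N27's reserve strength at 10:
Round 1 — N3 buckles (initial).
  N8: +90 → 90 ≥ 30
Round 2 — N8 buckles.
  N20: +20 → 20 < 110
No further bucklings.

no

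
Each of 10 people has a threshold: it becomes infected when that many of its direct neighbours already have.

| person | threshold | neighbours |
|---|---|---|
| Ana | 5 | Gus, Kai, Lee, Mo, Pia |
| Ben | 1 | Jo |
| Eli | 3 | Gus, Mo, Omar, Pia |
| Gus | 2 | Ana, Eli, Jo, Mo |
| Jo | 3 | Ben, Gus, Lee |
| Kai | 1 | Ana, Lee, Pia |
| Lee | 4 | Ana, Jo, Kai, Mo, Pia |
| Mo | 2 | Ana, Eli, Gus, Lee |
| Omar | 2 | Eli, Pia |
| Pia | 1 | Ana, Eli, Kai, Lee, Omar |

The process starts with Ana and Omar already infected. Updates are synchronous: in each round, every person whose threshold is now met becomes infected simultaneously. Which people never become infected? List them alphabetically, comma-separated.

Ben, Eli, Gus, Jo, Lee, Mo

Round 1 — Ana, Omar become infected (initial).
Round 2 — checking thresholds:
  Eli: 1 of 4 neighbours < 3, not yet.
  Gus: 1 of 4 neighbours < 2, not yet.
  Kai: 1 of 3 neighbours ≥ 1, becomes infected.
  Lee: 1 of 5 neighbours < 4, not yet.
  Mo: 1 of 4 neighbours < 2, not yet.
  Pia: 2 of 5 neighbours ≥ 1, becomes infected.
Round 3 — no new infections; cascade stops.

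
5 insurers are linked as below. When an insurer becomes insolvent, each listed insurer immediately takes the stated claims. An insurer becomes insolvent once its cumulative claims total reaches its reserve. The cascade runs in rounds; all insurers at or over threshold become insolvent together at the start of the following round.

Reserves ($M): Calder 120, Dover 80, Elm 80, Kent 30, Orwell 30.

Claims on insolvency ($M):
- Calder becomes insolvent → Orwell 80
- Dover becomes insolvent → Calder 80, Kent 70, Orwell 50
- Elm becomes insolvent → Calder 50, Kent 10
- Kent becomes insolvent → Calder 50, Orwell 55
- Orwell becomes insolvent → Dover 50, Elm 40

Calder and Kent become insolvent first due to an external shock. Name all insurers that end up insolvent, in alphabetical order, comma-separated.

Calder, Kent, Orwell

Round 1 — Calder, Kent become insolvent (initial).
  Orwell: +80+55 → 135 ≥ 30
Round 2 — Orwell becomes insolvent.
  Dover: +50 → 50 < 80
  Elm: +40 → 40 < 80
No further insolvencies.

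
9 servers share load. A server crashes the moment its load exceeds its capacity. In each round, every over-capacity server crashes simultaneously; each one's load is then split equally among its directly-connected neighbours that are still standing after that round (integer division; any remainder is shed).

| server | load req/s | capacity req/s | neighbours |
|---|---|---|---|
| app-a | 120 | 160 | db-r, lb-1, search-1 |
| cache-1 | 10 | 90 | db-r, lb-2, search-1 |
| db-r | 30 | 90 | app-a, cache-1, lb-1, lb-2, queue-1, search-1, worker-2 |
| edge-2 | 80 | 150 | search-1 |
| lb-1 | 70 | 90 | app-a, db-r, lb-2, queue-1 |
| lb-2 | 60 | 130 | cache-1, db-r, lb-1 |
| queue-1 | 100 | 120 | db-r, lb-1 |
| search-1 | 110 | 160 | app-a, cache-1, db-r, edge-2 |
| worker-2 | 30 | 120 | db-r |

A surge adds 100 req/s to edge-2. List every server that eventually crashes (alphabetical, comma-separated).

Round 1 — edge-2 at 180 > 150. edge-2 crashes.
  edge-2 sheds 180 req/s to search-1: 180 each.
    search-1: 110+180 = 290 > 160
Round 2 — search-1 crashes.
  search-1 sheds 290 req/s to app-a, cache-1, db-r: 96 each (2 lost).
    app-a: 120+96 = 216 > 160
    cache-1: 10+96 = 106 > 90
    db-r: 30+96 = 126 > 90
Round 3 — app-a, cache-1, db-r crash.
  app-a sheds 216 req/s to lb-1: 216 each.
    lb-1: 70+216 = 286 > 90
  cache-1 sheds 106 req/s to lb-2: 106 each.
    lb-2: 60+106 = 166 > 130
  db-r sheds 126 req/s to lb-1, lb-2, queue-1, worker-2: 31 each (2 lost).
    lb-1: 286+31 = 317 > 90
    lb-2: 166+31 = 197 > 130
    queue-1: 100+31 = 131 > 120
    worker-2: 30+31 = 61 ≤ 120
Round 4 — lb-1, lb-2, queue-1 crash.
  lb-1 sheds 317 req/s: no online neighbours, lost.
  lb-2 sheds 197 req/s: no online neighbours, lost.
  queue-1 sheds 131 req/s: no online neighbours, lost.
No further crashes.

app-a, cache-1, db-r, edge-2, lb-1, lb-2, queue-1, search-1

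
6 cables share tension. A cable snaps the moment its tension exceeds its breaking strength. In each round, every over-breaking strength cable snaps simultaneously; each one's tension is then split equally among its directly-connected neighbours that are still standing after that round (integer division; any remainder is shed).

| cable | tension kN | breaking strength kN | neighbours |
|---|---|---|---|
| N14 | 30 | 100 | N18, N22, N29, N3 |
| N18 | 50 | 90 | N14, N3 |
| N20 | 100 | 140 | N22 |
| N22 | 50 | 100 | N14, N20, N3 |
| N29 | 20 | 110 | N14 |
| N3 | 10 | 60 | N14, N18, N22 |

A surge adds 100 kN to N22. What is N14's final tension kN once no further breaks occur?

Round 1 — N22 at 150 > 100. N22 snaps.
  N22 sheds 150 kN to N14, N20, N3: 50 each.
    N14: 30+50 = 80 ≤ 100
    N20: 100+50 = 150 > 140
    N3: 10+50 = 60 ≤ 60
Round 2 — N20 snaps.
  N20 sheds 150 kN: no online neighbours, lost.
No further breaks.

80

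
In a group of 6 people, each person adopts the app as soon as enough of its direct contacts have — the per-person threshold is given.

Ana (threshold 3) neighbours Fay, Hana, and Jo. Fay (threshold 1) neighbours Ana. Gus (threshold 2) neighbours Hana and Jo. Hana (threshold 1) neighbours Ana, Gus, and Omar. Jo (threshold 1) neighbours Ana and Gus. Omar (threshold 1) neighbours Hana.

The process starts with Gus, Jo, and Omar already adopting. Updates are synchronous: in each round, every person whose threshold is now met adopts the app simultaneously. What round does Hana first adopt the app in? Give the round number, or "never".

Round 1 — Gus, Jo, Omar adopt the app (initial).
Round 2 — checking thresholds:
  Ana: 1 of 3 neighbours < 3, holds.
  Hana: 2 of 3 neighbours ≥ 1, adopts the app.
Round 3 — no new adoptions; cascade stops.

2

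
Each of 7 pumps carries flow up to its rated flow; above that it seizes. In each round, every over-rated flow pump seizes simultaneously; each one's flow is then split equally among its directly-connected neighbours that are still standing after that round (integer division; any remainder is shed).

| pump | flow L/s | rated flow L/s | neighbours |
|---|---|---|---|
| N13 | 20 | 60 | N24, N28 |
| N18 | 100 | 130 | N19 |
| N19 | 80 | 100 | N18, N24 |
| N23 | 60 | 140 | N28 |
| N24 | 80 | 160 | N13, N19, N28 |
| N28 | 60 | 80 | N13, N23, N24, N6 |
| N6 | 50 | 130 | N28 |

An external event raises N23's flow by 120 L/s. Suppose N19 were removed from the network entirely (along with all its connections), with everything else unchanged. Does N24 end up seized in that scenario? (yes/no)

yes

With N19 removed:
Round 1 — N23 at 180 > 140. N23 seizes.
  N23 sheds 180 L/s to N28: 180 each.
    N28: 60+180 = 240 > 80
Round 2 — N28 seizes.
  N28 sheds 240 L/s to N13, N24, N6: 80 each.
    N13: 20+80 = 100 > 60
    N24: 80+80 = 160 ≤ 160
    N6: 50+80 = 130 ≤ 130
Round 3 — N13 seizes.
  N13 sheds 100 L/s to N24: 100 each.
    N24: 160+100 = 260 > 160
Round 4 — N24 seizes.
  N24 sheds 260 L/s: no online neighbours, lost.
No further seizures.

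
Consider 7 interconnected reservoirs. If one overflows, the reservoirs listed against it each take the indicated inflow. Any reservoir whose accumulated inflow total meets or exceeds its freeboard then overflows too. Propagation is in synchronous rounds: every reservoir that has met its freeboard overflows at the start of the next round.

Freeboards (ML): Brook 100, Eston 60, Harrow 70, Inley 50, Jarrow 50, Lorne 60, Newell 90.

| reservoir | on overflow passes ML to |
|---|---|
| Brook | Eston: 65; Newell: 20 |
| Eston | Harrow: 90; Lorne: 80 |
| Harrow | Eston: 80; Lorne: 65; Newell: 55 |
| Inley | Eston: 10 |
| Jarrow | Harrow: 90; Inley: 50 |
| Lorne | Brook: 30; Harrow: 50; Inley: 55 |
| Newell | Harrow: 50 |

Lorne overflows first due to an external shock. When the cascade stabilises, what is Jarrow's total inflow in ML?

Round 1 — Lorne overflows (initial).
  Brook: +30 → 30 < 100
  Harrow: +50 → 50 < 70
  Inley: +55 → 55 ≥ 50
Round 2 — Inley overflows.
  Eston: +10 → 10 < 60
No further overflows.

0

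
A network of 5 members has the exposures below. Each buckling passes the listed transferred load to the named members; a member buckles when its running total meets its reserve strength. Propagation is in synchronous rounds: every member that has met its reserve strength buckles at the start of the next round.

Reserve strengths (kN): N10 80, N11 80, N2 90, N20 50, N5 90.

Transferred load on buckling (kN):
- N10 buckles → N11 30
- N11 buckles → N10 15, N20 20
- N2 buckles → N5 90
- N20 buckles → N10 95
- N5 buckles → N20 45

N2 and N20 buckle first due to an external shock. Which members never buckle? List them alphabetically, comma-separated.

Round 1 — N2, N20 buckle (initial).
  N10: +95 → 95 ≥ 80
  N5: +90 → 90 ≥ 90
Round 2 — N10, N5 buckle.
  N11: +30 → 30 < 80
No further bucklings.

N11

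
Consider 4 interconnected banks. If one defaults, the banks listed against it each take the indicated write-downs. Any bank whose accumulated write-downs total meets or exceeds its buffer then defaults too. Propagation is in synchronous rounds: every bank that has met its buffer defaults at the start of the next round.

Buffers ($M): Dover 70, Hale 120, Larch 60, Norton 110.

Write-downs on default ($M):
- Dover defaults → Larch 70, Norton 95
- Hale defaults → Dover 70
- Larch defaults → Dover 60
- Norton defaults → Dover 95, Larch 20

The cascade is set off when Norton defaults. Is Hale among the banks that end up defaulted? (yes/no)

Round 1 — Norton defaults (initial).
  Dover: +95 → 95 ≥ 70
  Larch: +20 → 20 < 60
Round 2 — Dover defaults.
  Larch: +70 → 90 ≥ 60
Round 3 — Larch defaults.
No further defaults.

no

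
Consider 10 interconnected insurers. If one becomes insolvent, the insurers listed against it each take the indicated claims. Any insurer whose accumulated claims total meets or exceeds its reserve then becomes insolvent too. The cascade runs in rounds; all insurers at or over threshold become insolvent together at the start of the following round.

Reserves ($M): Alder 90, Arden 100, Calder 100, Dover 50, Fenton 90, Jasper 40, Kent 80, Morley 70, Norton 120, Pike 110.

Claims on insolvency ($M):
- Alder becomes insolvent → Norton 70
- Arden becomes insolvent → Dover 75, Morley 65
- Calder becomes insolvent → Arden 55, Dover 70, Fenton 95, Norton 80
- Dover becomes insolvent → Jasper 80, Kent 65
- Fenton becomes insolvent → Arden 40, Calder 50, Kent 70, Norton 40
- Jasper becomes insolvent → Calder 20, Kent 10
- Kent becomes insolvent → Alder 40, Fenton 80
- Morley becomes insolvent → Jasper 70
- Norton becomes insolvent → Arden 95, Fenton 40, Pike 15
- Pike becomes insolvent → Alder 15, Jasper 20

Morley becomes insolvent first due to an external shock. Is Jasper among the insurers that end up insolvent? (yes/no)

yes

Round 1 — Morley becomes insolvent (initial).
  Jasper: +70 → 70 ≥ 40
Round 2 — Jasper becomes insolvent.
  Calder: +20 → 20 < 100
  Kent: +10 → 10 < 80
No further insolvencies.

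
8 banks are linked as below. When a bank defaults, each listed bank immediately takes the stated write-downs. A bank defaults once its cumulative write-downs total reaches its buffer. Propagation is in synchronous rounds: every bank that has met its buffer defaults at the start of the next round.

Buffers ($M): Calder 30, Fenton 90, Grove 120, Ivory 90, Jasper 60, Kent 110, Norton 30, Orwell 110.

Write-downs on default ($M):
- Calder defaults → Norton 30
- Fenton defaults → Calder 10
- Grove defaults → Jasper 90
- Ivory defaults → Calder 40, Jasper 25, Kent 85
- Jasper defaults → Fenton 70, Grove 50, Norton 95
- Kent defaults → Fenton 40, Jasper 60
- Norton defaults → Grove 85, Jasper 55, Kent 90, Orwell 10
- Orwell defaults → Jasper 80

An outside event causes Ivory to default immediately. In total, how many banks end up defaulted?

7

Round 1 — Ivory defaults (initial).
  Calder: +40 → 40 ≥ 30
  Jasper: +25 → 25 < 60
  Kent: +85 → 85 < 110
Round 2 — Calder defaults.
  Norton: +30 → 30 ≥ 30
Round 3 — Norton defaults.
  Grove: +85 → 85 < 120
  Jasper: +55 → 80 ≥ 60
  Kent: +90 → 175 ≥ 110
  Orwell: +10 → 10 < 110
Round 4 — Jasper, Kent default.
  Fenton: +70+40 → 110 ≥ 90
  Grove: +50 → 135 ≥ 120
Round 5 — Fenton, Grove default.
No further defaults.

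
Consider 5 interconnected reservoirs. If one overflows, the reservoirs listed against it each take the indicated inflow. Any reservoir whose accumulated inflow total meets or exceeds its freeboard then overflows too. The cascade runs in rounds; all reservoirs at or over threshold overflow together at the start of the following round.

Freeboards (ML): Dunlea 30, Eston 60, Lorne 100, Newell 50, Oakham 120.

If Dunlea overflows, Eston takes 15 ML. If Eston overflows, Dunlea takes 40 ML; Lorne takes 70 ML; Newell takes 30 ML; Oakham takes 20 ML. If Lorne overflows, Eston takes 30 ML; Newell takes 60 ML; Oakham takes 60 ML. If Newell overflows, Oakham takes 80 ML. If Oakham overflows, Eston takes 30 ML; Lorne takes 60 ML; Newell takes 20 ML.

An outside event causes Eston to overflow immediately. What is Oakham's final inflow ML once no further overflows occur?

20

Round 1 — Eston overflows (initial).
  Dunlea: +40 → 40 ≥ 30
  Lorne: +70 → 70 < 100
  Newell: +30 → 30 < 50
  Oakham: +20 → 20 < 120
Round 2 — Dunlea overflows.
No further overflows.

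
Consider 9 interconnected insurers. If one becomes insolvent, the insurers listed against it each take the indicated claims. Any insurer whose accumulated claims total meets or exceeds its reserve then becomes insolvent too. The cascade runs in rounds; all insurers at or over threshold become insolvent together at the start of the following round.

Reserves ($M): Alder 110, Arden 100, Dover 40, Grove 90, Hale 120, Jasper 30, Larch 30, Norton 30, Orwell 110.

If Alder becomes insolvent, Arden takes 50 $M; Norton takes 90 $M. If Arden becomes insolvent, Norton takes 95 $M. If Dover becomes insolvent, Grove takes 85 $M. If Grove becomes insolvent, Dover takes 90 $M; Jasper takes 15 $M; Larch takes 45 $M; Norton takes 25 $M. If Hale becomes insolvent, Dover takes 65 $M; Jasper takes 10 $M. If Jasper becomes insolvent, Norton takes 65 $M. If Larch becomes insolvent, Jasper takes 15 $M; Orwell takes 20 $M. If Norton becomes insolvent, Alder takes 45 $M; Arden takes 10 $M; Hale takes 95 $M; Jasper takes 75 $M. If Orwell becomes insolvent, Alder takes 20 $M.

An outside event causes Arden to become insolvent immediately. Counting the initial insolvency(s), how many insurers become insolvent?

3

Round 1 — Arden becomes insolvent (initial).
  Norton: +95 → 95 ≥ 30
Round 2 — Norton becomes insolvent.
  Alder: +45 → 45 < 110
  Hale: +95 → 95 < 120
  Jasper: +75 → 75 ≥ 30
Round 3 — Jasper becomes insolvent.
No further insolvencies.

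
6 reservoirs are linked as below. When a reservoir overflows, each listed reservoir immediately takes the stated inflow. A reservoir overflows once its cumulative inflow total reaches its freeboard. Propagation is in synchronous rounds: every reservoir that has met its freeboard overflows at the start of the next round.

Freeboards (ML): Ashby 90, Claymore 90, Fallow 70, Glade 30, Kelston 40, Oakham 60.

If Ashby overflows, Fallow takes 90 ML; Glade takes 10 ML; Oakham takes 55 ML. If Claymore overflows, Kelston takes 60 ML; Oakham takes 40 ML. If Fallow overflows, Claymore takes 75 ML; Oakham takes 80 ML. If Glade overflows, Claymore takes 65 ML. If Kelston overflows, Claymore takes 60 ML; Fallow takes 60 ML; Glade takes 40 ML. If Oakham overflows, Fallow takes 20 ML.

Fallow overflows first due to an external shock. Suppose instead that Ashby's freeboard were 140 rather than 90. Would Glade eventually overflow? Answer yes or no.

With Ashby's freeboard at 140:
Round 1 — Fallow overflows (initial).
  Claymore: +75 → 75 < 90
  Oakham: +80 → 80 ≥ 60
Round 2 — Oakham overflows.
No further overflows.

no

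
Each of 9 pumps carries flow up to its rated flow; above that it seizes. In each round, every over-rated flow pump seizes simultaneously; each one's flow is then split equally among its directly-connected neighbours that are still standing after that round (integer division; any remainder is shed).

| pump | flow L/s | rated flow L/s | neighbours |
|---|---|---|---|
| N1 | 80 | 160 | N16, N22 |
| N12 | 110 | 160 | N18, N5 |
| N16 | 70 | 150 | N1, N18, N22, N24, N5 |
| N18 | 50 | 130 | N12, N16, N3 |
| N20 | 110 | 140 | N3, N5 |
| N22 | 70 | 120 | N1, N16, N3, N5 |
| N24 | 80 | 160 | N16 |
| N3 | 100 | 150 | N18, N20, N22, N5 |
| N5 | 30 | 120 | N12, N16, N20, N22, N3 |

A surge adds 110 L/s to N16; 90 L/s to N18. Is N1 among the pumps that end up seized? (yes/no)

Round 1 — N16 at 180 > 150; N18 at 140 > 130. N16, N18 seize.
  N16 sheds 180 L/s to N1, N22, N24, N5: 45 each.
    N1: 80+45 = 125 ≤ 160
    N22: 70+45 = 115 ≤ 120
    N24: 80+45 = 125 ≤ 160
    N5: 30+45 = 75 ≤ 120
  N18 sheds 140 L/s to N12, N3: 70 each.
    N12: 110+70 = 180 > 160
    N3: 100+70 = 170 > 150
Round 2 — N12, N3 seize.
  N12 sheds 180 L/s to N5: 180 each.
    N5: 75+180 = 255 > 120
  N3 sheds 170 L/s to N20, N22, N5: 56 each (2 lost).
    N20: 110+56 = 166 > 140
    N22: 115+56 = 171 > 120
    N5: 255+56 = 311 > 120
Round 3 — N20, N22, N5 seize.
  N20 sheds 166 L/s: no online neighbours, lost.
  N22 sheds 171 L/s to N1: 171 each.
    N1: 125+171 = 296 > 160
  N5 sheds 311 L/s: no online neighbours, lost.
Round 4 — N1 seizes.
  N1 sheds 296 L/s: no online neighbours, lost.
No further seizures.

yes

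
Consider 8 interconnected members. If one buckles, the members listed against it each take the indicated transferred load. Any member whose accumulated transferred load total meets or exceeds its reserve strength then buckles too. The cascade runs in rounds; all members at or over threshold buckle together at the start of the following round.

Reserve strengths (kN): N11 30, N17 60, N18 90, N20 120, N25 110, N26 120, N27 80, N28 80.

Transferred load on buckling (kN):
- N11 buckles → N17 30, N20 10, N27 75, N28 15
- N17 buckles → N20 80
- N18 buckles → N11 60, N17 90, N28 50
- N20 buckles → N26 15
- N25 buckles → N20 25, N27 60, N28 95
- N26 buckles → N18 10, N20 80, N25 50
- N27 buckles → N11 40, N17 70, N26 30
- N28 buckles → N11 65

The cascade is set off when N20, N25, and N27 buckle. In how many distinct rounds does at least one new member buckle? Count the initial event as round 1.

Round 1 — N20, N25, N27 buckle (initial).
  N11: +40 → 40 ≥ 30
  N17: +70 → 70 ≥ 60
  N26: +15+30 → 45 < 120
  N28: +95 → 95 ≥ 80
Round 2 — N11, N17, N28 buckle.
No further bucklings.

2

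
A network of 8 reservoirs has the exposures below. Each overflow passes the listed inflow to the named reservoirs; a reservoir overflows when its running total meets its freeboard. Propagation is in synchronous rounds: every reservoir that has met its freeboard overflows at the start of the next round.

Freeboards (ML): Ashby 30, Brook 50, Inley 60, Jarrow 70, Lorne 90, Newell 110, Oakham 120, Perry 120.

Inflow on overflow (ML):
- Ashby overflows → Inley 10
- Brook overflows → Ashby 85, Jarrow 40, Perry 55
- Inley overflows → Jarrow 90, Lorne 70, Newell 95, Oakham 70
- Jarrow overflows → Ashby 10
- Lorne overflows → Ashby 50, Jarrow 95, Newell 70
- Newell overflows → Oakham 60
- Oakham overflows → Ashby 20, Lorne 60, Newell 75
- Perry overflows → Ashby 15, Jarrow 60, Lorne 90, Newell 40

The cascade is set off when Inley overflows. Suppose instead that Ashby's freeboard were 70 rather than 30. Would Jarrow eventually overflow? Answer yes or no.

yes

With Ashby's freeboard at 70:
Round 1 — Inley overflows (initial).
  Jarrow: +90 → 90 ≥ 70
  Lorne: +70 → 70 < 90
  Newell: +95 → 95 < 110
  Oakham: +70 → 70 < 120
Round 2 — Jarrow overflows.
  Ashby: +10 → 10 < 70
No further overflows.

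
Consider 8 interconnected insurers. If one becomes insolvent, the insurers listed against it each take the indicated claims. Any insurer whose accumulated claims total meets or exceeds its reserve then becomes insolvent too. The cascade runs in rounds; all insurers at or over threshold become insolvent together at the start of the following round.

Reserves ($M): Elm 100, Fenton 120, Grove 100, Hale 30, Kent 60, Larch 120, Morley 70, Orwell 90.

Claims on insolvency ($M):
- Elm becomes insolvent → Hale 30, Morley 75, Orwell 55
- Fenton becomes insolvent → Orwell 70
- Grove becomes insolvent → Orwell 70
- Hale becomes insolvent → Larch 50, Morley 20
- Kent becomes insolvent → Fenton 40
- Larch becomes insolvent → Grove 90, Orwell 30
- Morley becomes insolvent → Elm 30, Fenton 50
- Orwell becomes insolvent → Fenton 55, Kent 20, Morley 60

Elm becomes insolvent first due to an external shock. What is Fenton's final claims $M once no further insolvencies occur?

Round 1 — Elm becomes insolvent (initial).
  Hale: +30 → 30 ≥ 30
  Morley: +75 → 75 ≥ 70
  Orwell: +55 → 55 < 90
Round 2 — Hale, Morley become insolvent.
  Fenton: +50 → 50 < 120
  Larch: +50 → 50 < 120
No further insolvencies.

50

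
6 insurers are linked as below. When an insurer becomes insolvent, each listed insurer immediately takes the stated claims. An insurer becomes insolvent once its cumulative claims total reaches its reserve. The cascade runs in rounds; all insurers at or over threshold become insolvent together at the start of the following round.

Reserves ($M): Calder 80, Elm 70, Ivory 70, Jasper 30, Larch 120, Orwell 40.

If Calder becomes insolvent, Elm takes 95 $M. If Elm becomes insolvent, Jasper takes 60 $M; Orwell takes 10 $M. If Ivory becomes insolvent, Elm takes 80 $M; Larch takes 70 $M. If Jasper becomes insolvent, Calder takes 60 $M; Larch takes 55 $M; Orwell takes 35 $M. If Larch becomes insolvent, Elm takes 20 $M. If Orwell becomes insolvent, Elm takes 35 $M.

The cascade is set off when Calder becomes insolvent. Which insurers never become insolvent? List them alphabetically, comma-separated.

Ivory, Larch

Round 1 — Calder becomes insolvent (initial).
  Elm: +95 → 95 ≥ 70
Round 2 — Elm becomes insolvent.
  Jasper: +60 → 60 ≥ 30
  Orwell: +10 → 10 < 40
Round 3 — Jasper becomes insolvent.
  Larch: +55 → 55 < 120
  Orwell: +35 → 45 ≥ 40
Round 4 — Orwell becomes insolvent.
No further insolvencies.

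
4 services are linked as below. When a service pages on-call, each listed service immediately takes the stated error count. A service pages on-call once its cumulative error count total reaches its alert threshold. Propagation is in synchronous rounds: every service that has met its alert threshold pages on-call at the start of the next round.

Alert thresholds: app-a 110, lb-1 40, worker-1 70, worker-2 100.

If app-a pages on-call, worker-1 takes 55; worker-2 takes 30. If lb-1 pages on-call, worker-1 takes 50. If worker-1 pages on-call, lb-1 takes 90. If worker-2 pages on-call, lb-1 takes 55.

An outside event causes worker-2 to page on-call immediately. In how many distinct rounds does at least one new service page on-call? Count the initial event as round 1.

Round 1 — worker-2 pages on-call (initial).
  lb-1: +55 → 55 ≥ 40
Round 2 — lb-1 pages on-call.
  worker-1: +50 → 50 < 70
No further pages.

2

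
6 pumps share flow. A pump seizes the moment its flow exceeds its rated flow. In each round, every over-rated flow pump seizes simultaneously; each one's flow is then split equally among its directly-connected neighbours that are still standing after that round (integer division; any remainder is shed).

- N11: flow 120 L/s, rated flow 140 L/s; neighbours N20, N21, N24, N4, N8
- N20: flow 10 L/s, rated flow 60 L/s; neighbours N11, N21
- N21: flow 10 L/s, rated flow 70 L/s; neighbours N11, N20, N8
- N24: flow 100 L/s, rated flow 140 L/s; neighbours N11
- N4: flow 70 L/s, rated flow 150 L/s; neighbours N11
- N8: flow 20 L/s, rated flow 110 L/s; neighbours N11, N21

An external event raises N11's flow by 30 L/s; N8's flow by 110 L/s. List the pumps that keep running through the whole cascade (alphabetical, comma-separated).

N24, N4

Round 1 — N11 at 150 > 140; N8 at 130 > 110. N11, N8 seize.
  N11 sheds 150 L/s to N20, N21, N24, N4: 37 each (2 lost).
    N20: 10+37 = 47 ≤ 60
    N21: 10+37 = 47 ≤ 70
    N24: 100+37 = 137 ≤ 140
    N4: 70+37 = 107 ≤ 150
  N8 sheds 130 L/s to N21: 130 each.
    N21: 47+130 = 177 > 70
Round 2 — N21 seizes.
  N21 sheds 177 L/s to N20: 177 each.
    N20: 47+177 = 224 > 60
Round 3 — N20 seizes.
  N20 sheds 224 L/s: no online neighbours, lost.
No further seizures.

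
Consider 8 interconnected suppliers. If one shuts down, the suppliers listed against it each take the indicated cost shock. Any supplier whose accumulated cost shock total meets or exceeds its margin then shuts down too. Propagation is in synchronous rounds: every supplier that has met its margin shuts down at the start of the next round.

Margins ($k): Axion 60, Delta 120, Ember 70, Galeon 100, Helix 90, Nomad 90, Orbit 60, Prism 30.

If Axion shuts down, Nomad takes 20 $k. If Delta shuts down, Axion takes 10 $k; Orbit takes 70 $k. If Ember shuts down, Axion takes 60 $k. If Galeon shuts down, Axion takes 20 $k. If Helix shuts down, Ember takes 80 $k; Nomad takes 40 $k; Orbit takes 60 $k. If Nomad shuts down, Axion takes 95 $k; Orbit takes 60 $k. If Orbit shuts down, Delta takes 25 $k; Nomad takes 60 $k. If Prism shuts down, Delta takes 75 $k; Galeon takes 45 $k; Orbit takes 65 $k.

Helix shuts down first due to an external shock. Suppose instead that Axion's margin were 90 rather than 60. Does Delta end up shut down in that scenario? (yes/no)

With Axion's margin at 90:
Round 1 — Helix shuts down (initial).
  Ember: +80 → 80 ≥ 70
  Nomad: +40 → 40 < 90
  Orbit: +60 → 60 ≥ 60
Round 2 — Ember, Orbit shut down.
  Axion: +60 → 60 < 90
  Delta: +25 → 25 < 120
  Nomad: +60 → 100 ≥ 90
Round 3 — Nomad shuts down.
  Axion: +95 → 155 ≥ 90
Round 4 — Axion shuts down.
No further shutdowns.

no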